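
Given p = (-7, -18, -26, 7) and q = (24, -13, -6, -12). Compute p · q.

138

p · q = (-7)·24 + (-18)·(-13) + (-26)·(-6) + 7·(-12) = -168 + 234 + 156 - 84 = 138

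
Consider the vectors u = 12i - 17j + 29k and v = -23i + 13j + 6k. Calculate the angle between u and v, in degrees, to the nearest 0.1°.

u · v = 12·(-23) + (-17)·13 + 29·6 = -276 - 221 + 174 = -323
|u|² = 144 + 289 + 841 = 1274,  |u| = √1274 ≈ 35.693137
|v|² = 529 + 169 + 36 = 734,  |v| = √734 ≈ 27.092434
cos θ = -323 / (35.693137 · 27.092434) ≈ -0.33402
θ = arccos(-0.33402) ≈ 109.5°

109.5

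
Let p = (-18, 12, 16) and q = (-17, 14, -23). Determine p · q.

p · q = (-18)·(-17) + 12·14 + 16·(-23) = 306 + 168 - 368 = 106

106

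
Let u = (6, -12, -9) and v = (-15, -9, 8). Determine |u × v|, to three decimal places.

306.029

i: (-12)·8 - (-9)·(-9) = -96 - 81 = -177
j: (-9)·(-15) - 6·8 = 135 - 48 = 87
k: 6·(-9) - (-12)·(-15) = -54 - 180 = -234
u × v = (-177, 87, -234)
|u × v| = √((-177)² + 87² + (-234)²) = √93654 ≈ 306.0294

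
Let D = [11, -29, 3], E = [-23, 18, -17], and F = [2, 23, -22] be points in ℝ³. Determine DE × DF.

(-135, -670, -1345)

DE = (-34, 47, -20)
DF = (-9, 52, -25)
i: 47·(-25) - (-20)·52 = -1175 - (-1040) = -135
j: (-20)·(-9) - (-34)·(-25) = 180 - 850 = -670
k: (-34)·52 - 47·(-9) = -1768 - (-423) = -1345
DE × DF = (-135, -670, -1345)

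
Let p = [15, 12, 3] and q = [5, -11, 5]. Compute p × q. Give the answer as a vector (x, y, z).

(93, -60, -225)

i: 12·5 - 3·(-11) = 60 - (-33) = 93
j: 3·5 - 15·5 = 15 - 75 = -60
k: 15·(-11) - 12·5 = -165 - 60 = -225
p × q = (93, -60, -225)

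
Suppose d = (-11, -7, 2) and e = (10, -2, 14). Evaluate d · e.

-68

d · e = (-11)·10 + (-7)·(-2) + 2·14 = -110 + 14 + 28 = -68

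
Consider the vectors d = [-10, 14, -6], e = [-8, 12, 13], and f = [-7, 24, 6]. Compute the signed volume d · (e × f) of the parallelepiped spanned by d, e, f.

2446

e × f:
i: 12·6 - 13·24 = 72 - 312 = -240
j: 13·(-7) - (-8)·6 = -91 - (-48) = -43
k: (-8)·24 - 12·(-7) = -192 - (-84) = -108
e × f = (-240, -43, -108)
d · (e × f) = (-10)·(-240) + 14·(-43) + (-6)·(-108) = 2400 - 602 + 648 = 2446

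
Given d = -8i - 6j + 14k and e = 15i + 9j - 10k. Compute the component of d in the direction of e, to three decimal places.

d · e = (-8)·15 + (-6)·9 + 14·(-10) = -120 - 54 - 140 = -314
|e| = √(225 + 81 + 100) = √406 ≈ 20.1494
comp_e d = -314 / √406 ≈ -15.584

-15.584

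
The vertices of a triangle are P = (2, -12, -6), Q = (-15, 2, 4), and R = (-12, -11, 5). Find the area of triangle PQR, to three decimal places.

117.245

PQ = (-17, 14, 10),  PR = (-14, 1, 11)
i: 14·11 - 10·1 = 154 - 10 = 144
j: 10·(-14) - (-17)·11 = -140 - (-187) = 47
k: (-17)·1 - 14·(-14) = -17 - (-196) = 179
PQ × PR = (144, 47, 179)
|PQ × PR| = √54986 ≈ 234.4909
area = ½ · 234.4909 ≈ 117.245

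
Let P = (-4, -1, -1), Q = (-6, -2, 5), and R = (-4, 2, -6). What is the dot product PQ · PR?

-33

PQ = Q − P = (-2, -1, 6)
PR = R − P = (0, 3, -5)
PQ · PR = (-2)·0 + (-1)·3 + 6·(-5) = 0 - 3 - 30 = -33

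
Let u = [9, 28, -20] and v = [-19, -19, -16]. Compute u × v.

(-828, 524, 361)

i: 28·(-16) - (-20)·(-19) = -448 - 380 = -828
j: (-20)·(-19) - 9·(-16) = 380 - (-144) = 524
k: 9·(-19) - 28·(-19) = -171 - (-532) = 361
u × v = (-828, 524, 361)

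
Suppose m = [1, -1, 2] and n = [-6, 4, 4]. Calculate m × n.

i: (-1)·4 - 2·4 = -4 - 8 = -12
j: 2·(-6) - 1·4 = -12 - 4 = -16
k: 1·4 - (-1)·(-6) = 4 - 6 = -2
m × n = (-12, -16, -2)

(-12, -16, -2)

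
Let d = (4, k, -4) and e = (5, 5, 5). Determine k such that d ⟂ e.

0

d · e = 4·5 + k·5 + (-4)·5 = 0 + 5k
Set equal to 0: 5k = 0, so k = 0.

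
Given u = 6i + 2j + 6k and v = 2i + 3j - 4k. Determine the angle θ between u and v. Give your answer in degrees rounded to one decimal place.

u · v = 6·2 + 2·3 + 6·(-4) = 12 + 6 - 24 = -6
|u|² = 36 + 4 + 36 = 76,  |u| = √76 ≈ 8.717798
|v|² = 4 + 9 + 16 = 29,  |v| = √29 ≈ 5.385165
cos θ = -6 / (8.717798 · 5.385165) ≈ -0.12780
θ = arccos(-0.12780) ≈ 97.3°

97.3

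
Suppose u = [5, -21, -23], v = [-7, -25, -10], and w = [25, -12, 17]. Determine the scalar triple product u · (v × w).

v × w:
i: (-25)·17 - (-10)·(-12) = -425 - 120 = -545
j: (-10)·25 - (-7)·17 = -250 - (-119) = -131
k: (-7)·(-12) - (-25)·25 = 84 - (-625) = 709
v × w = (-545, -131, 709)
u · (v × w) = 5·(-545) + (-21)·(-131) + (-23)·709 = -2725 + 2751 - 16307 = -16281

-16281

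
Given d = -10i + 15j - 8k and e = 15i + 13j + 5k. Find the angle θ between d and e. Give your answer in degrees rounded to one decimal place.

d · e = (-10)·15 + 15·13 + (-8)·5 = -150 + 195 - 40 = 5
|d|² = 100 + 225 + 64 = 389,  |d| = √389 ≈ 19.723083
|e|² = 225 + 169 + 25 = 419,  |e| = √419 ≈ 20.469489
cos θ = 5 / (19.723083 · 20.469489) ≈ 0.01238
θ = arccos(0.01238) ≈ 89.3°

89.3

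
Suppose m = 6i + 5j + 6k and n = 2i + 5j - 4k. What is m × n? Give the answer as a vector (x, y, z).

(-50, 36, 20)

i: 5·(-4) - 6·5 = -20 - 30 = -50
j: 6·2 - 6·(-4) = 12 - (-24) = 36
k: 6·5 - 5·2 = 30 - 10 = 20
m × n = (-50, 36, 20)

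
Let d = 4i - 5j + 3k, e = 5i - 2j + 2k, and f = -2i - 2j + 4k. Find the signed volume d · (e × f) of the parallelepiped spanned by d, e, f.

62

e × f:
i: (-2)·4 - 2·(-2) = -8 - (-4) = -4
j: 2·(-2) - 5·4 = -4 - 20 = -24
k: 5·(-2) - (-2)·(-2) = -10 - 4 = -14
e × f = (-4, -24, -14)
d · (e × f) = 4·(-4) + (-5)·(-24) + 3·(-14) = -16 + 120 - 42 = 62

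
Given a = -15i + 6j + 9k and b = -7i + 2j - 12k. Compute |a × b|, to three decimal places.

i: 6·(-12) - 9·2 = -72 - 18 = -90
j: 9·(-7) - (-15)·(-12) = -63 - 180 = -243
k: (-15)·2 - 6·(-7) = -30 - (-42) = 12
a × b = (-90, -243, 12)
|a × b| = √((-90)² + (-243)² + 12²) = √67293 ≈ 259.4089

259.409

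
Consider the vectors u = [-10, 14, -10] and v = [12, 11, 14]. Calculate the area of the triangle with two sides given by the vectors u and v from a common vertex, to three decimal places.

i: 14·14 - (-10)·11 = 196 - (-110) = 306
j: (-10)·12 - (-10)·14 = -120 - (-140) = 20
k: (-10)·11 - 14·12 = -110 - 168 = -278
u × v = (306, 20, -278)
|u × v| = √(306² + 20² + (-278)²) = √171320 ≈ 413.9082
area = ½ · 413.9082 ≈ 206.954

206.954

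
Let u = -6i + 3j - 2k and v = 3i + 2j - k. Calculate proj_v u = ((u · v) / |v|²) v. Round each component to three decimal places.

u · v = (-6)·3 + 3·2 + (-2)·(-1) = -18 + 6 + 2 = -10
|v|² = 9 + 4 + 1 = 14
proj_v u = (-10/14) · (3, 2, -1) ≈ (-2.143, -1.429, 0.714)

(-2.143, -1.429, 0.714)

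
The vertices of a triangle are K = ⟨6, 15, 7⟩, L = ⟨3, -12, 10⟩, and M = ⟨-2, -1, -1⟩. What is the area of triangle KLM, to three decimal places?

158.291

KL = (-3, -27, 3),  KM = (-8, -16, -8)
i: (-27)·(-8) - 3·(-16) = 216 - (-48) = 264
j: 3·(-8) - (-3)·(-8) = -24 - 24 = -48
k: (-3)·(-16) - (-27)·(-8) = 48 - 216 = -168
KL × KM = (264, -48, -168)
|KL × KM| = √100224 ≈ 316.5817
area = ½ · 316.5817 ≈ 158.291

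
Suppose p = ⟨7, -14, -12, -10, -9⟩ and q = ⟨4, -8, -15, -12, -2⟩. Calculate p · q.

458

p · q = 7·4 + (-14)·(-8) + (-12)·(-15) + (-10)·(-12) + (-9)·(-2) = 28 + 112 + 180 + 120 + 18 = 458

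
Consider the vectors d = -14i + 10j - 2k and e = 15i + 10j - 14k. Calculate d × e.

(-120, -226, -290)

i: 10·(-14) - (-2)·10 = -140 - (-20) = -120
j: (-2)·15 - (-14)·(-14) = -30 - 196 = -226
k: (-14)·10 - 10·15 = -140 - 150 = -290
d × e = (-120, -226, -290)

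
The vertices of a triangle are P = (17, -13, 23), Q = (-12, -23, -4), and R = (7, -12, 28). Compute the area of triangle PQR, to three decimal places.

PQ = (-29, -10, -27),  PR = (-10, 1, 5)
i: (-10)·5 - (-27)·1 = -50 - (-27) = -23
j: (-27)·(-10) - (-29)·5 = 270 - (-145) = 415
k: (-29)·1 - (-10)·(-10) = -29 - 100 = -129
PQ × PR = (-23, 415, -129)
|PQ × PR| = √189395 ≈ 435.1954
area = ½ · 435.1954 ≈ 217.598

217.598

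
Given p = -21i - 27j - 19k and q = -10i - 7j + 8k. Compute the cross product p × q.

(-349, 358, -123)

i: (-27)·8 - (-19)·(-7) = -216 - 133 = -349
j: (-19)·(-10) - (-21)·8 = 190 - (-168) = 358
k: (-21)·(-7) - (-27)·(-10) = 147 - 270 = -123
p × q = (-349, 358, -123)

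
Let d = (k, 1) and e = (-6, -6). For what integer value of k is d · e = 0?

d · e = k·(-6) + 1·(-6) = -6 - 6k
Set equal to 0: -6k = 6, so k = -1.

-1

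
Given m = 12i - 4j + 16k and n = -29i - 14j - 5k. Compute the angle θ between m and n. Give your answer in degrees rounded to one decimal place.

m · n = 12·(-29) + (-4)·(-14) + 16·(-5) = -348 + 56 - 80 = -372
|m|² = 144 + 16 + 256 = 416,  |m| = √416 ≈ 20.396078
|n|² = 841 + 196 + 25 = 1062,  |n| = √1062 ≈ 32.588341
cos θ = -372 / (20.396078 · 32.588341) ≈ -0.55967
θ = arccos(-0.55967) ≈ 124.0°

124.0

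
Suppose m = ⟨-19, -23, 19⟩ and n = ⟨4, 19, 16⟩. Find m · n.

m · n = (-19)·4 + (-23)·19 + 19·16 = -76 - 437 + 304 = -209

-209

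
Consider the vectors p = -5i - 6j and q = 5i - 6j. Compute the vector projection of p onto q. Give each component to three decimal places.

p · q = (-5)·5 + (-6)·(-6) = -25 + 36 = 11
|q|² = 25 + 36 = 61
proj_q p = (11/61) · (5, -6) ≈ (0.902, -1.082)

(0.902, -1.082)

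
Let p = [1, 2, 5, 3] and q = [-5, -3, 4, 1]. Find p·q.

12

p · q = 1·(-5) + 2·(-3) + 5·4 + 3·1 = -5 - 6 + 20 + 3 = 12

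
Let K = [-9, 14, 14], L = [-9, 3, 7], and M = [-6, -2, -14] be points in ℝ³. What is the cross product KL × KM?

KL = (0, -11, -7)
KM = (3, -16, -28)
i: (-11)·(-28) - (-7)·(-16) = 308 - 112 = 196
j: (-7)·3 - 0·(-28) = -21 - 0 = -21
k: 0·(-16) - (-11)·3 = 0 - (-33) = 33
KL × KM = (196, -21, 33)

(196, -21, 33)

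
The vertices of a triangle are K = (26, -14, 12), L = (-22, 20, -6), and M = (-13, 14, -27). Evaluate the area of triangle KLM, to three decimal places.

715.001

KL = (-48, 34, -18),  KM = (-39, 28, -39)
i: 34·(-39) - (-18)·28 = -1326 - (-504) = -822
j: (-18)·(-39) - (-48)·(-39) = 702 - 1872 = -1170
k: (-48)·28 - 34·(-39) = -1344 - (-1326) = -18
KL × KM = (-822, -1170, -18)
|KL × KM| = √2044908 ≈ 1430.0028
area = ½ · 1430.0028 ≈ 715.001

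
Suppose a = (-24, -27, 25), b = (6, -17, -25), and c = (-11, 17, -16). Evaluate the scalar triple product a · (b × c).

b × c:
i: (-17)·(-16) - (-25)·17 = 272 - (-425) = 697
j: (-25)·(-11) - 6·(-16) = 275 - (-96) = 371
k: 6·17 - (-17)·(-11) = 102 - 187 = -85
b × c = (697, 371, -85)
a · (b × c) = (-24)·697 + (-27)·371 + 25·(-85) = -16728 - 10017 - 2125 = -28870

-28870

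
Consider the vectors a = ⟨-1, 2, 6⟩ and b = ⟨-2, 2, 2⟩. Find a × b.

i: 2·2 - 6·2 = 4 - 12 = -8
j: 6·(-2) - (-1)·2 = -12 - (-2) = -10
k: (-1)·2 - 2·(-2) = -2 - (-4) = 2
a × b = (-8, -10, 2)

(-8, -10, 2)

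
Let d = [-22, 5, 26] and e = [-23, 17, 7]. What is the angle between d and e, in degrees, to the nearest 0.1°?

40.3

d · e = (-22)·(-23) + 5·17 + 26·7 = 506 + 85 + 182 = 773
|d|² = 484 + 25 + 676 = 1185,  |d| = √1185 ≈ 34.423829
|e|² = 529 + 289 + 49 = 867,  |e| = √867 ≈ 29.444864
cos θ = 773 / (34.423829 · 29.444864) ≈ 0.76262
θ = arccos(0.76262) ≈ 40.3°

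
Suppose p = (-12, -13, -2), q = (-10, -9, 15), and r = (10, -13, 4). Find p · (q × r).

q × r:
i: (-9)·4 - 15·(-13) = -36 - (-195) = 159
j: 15·10 - (-10)·4 = 150 - (-40) = 190
k: (-10)·(-13) - (-9)·10 = 130 - (-90) = 220
q × r = (159, 190, 220)
p · (q × r) = (-12)·159 + (-13)·190 + (-2)·220 = -1908 - 2470 - 440 = -4818

-4818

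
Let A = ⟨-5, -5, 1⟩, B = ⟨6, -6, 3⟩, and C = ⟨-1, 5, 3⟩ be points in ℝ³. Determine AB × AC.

(-22, -14, 114)

AB = (11, -1, 2)
AC = (4, 10, 2)
i: (-1)·2 - 2·10 = -2 - 20 = -22
j: 2·4 - 11·2 = 8 - 22 = -14
k: 11·10 - (-1)·4 = 110 - (-4) = 114
AB × AC = (-22, -14, 114)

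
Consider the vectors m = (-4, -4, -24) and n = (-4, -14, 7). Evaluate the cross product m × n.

(-364, 124, 40)

i: (-4)·7 - (-24)·(-14) = -28 - 336 = -364
j: (-24)·(-4) - (-4)·7 = 96 - (-28) = 124
k: (-4)·(-14) - (-4)·(-4) = 56 - 16 = 40
m × n = (-364, 124, 40)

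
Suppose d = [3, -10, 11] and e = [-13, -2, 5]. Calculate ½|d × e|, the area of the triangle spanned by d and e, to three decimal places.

i: (-10)·5 - 11·(-2) = -50 - (-22) = -28
j: 11·(-13) - 3·5 = -143 - 15 = -158
k: 3·(-2) - (-10)·(-13) = -6 - 130 = -136
d × e = (-28, -158, -136)
|d × e| = √((-28)² + (-158)² + (-136)²) = √44244 ≈ 210.3426
area = ½ · 210.3426 ≈ 105.171

105.171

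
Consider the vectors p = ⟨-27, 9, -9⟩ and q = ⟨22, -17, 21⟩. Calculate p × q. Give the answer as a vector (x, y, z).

i: 9·21 - (-9)·(-17) = 189 - 153 = 36
j: (-9)·22 - (-27)·21 = -198 - (-567) = 369
k: (-27)·(-17) - 9·22 = 459 - 198 = 261
p × q = (36, 369, 261)

(36, 369, 261)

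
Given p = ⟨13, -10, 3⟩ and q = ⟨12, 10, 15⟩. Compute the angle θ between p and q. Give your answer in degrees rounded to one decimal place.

73.8

p · q = 13·12 + (-10)·10 + 3·15 = 156 - 100 + 45 = 101
|p|² = 169 + 100 + 9 = 278,  |p| = √278 ≈ 16.673332
|q|² = 144 + 100 + 225 = 469,  |q| = √469 ≈ 21.656408
cos θ = 101 / (16.673332 · 21.656408) ≈ 0.27971
θ = arccos(0.27971) ≈ 73.8°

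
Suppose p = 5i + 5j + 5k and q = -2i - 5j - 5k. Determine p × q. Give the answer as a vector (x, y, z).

(0, 15, -15)

i: 5·(-5) - 5·(-5) = -25 - (-25) = 0
j: 5·(-2) - 5·(-5) = -10 - (-25) = 15
k: 5·(-5) - 5·(-2) = -25 - (-10) = -15
p × q = (0, 15, -15)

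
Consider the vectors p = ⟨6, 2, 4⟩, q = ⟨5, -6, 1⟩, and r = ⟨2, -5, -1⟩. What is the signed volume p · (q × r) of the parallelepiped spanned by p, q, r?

28

q × r:
i: (-6)·(-1) - 1·(-5) = 6 - (-5) = 11
j: 1·2 - 5·(-1) = 2 - (-5) = 7
k: 5·(-5) - (-6)·2 = -25 - (-12) = -13
q × r = (11, 7, -13)
p · (q × r) = 6·11 + 2·7 + 4·(-13) = 66 + 14 - 52 = 28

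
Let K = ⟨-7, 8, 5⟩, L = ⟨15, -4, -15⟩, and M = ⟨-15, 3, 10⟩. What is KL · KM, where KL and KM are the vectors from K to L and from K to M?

KL = L − K = (22, -12, -20)
KM = M − K = (-8, -5, 5)
KL · KM = 22·(-8) + (-12)·(-5) + (-20)·5 = -176 + 60 - 100 = -216

-216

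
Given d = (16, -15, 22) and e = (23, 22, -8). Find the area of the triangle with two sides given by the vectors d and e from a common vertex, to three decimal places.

505.040

i: (-15)·(-8) - 22·22 = 120 - 484 = -364
j: 22·23 - 16·(-8) = 506 - (-128) = 634
k: 16·22 - (-15)·23 = 352 - (-345) = 697
d × e = (-364, 634, 697)
|d × e| = √((-364)² + 634² + 697²) = √1020261 ≈ 1010.0797
area = ½ · 1010.0797 ≈ 505.040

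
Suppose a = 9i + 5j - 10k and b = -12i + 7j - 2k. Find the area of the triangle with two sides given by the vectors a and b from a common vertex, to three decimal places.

i: 5·(-2) - (-10)·7 = -10 - (-70) = 60
j: (-10)·(-12) - 9·(-2) = 120 - (-18) = 138
k: 9·7 - 5·(-12) = 63 - (-60) = 123
a × b = (60, 138, 123)
|a × b| = √(60² + 138² + 123²) = √37773 ≈ 194.3528
area = ½ · 194.3528 ≈ 97.176

97.176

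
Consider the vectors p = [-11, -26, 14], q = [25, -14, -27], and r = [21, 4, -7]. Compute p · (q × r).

13442

q × r:
i: (-14)·(-7) - (-27)·4 = 98 - (-108) = 206
j: (-27)·21 - 25·(-7) = -567 - (-175) = -392
k: 25·4 - (-14)·21 = 100 - (-294) = 394
q × r = (206, -392, 394)
p · (q × r) = (-11)·206 + (-26)·(-392) + 14·394 = -2266 + 10192 + 5516 = 13442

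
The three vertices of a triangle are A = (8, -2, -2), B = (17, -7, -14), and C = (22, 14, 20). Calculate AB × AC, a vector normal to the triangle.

AB = (9, -5, -12)
AC = (14, 16, 22)
i: (-5)·22 - (-12)·16 = -110 - (-192) = 82
j: (-12)·14 - 9·22 = -168 - 198 = -366
k: 9·16 - (-5)·14 = 144 - (-70) = 214
AB × AC = (82, -366, 214)

(82, -366, 214)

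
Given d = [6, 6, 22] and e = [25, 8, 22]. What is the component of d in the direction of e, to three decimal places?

19.913

d · e = 6·25 + 6·8 + 22·22 = 150 + 48 + 484 = 682
|e| = √(625 + 64 + 484) = √1173 ≈ 34.2491
comp_e d = 682 / √1173 ≈ 19.913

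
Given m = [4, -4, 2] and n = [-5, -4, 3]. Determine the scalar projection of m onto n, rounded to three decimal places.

m · n = 4·(-5) + (-4)·(-4) + 2·3 = -20 + 16 + 6 = 2
|n| = √(25 + 16 + 9) = √50 ≈ 7.0711
comp_n m = 2 / √50 ≈ 0.283

0.283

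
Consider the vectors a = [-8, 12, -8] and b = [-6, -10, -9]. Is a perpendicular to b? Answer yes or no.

a · b = (-8)·(-6) + 12·(-10) + (-8)·(-9) = 48 - 120 + 72 = 0
Zero, so the vectors are orthogonal.

yes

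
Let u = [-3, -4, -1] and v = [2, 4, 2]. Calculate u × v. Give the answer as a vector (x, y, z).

(-4, 4, -4)

i: (-4)·2 - (-1)·4 = -8 - (-4) = -4
j: (-1)·2 - (-3)·2 = -2 - (-6) = 4
k: (-3)·4 - (-4)·2 = -12 - (-8) = -4
u × v = (-4, 4, -4)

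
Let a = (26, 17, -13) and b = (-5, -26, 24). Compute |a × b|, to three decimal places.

i: 17·24 - (-13)·(-26) = 408 - 338 = 70
j: (-13)·(-5) - 26·24 = 65 - 624 = -559
k: 26·(-26) - 17·(-5) = -676 - (-85) = -591
a × b = (70, -559, -591)
|a × b| = √(70² + (-559)² + (-591)²) = √666662 ≈ 816.4937

816.494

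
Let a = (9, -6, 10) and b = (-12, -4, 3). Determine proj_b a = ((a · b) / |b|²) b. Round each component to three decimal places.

(3.834, 1.278, -0.959)

a · b = 9·(-12) + (-6)·(-4) + 10·3 = -108 + 24 + 30 = -54
|b|² = 144 + 16 + 9 = 169
proj_b a = (-54/169) · (-12, -4, 3) ≈ (3.834, 1.278, -0.959)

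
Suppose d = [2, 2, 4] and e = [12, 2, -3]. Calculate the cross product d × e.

(-14, 54, -20)

i: 2·(-3) - 4·2 = -6 - 8 = -14
j: 4·12 - 2·(-3) = 48 - (-6) = 54
k: 2·2 - 2·12 = 4 - 24 = -20
d × e = (-14, 54, -20)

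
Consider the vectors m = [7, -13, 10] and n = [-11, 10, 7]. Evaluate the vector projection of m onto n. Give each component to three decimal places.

(5.581, -5.074, -3.552)

m · n = 7·(-11) + (-13)·10 + 10·7 = -77 - 130 + 70 = -137
|n|² = 121 + 100 + 49 = 270
proj_n m = (-137/270) · (-11, 10, 7) ≈ (5.581, -5.074, -3.552)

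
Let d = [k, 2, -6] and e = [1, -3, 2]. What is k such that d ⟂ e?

d · e = k·1 + 2·(-3) + (-6)·2 = -18 + 1k
Set equal to 0: 1k = 18, so k = 18.

18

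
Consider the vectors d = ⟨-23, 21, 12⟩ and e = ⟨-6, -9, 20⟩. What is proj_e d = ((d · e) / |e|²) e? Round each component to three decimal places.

d · e = (-23)·(-6) + 21·(-9) + 12·20 = 138 - 189 + 240 = 189
|e|² = 36 + 81 + 400 = 517
proj_e d = (189/517) · (-6, -9, 20) ≈ (-2.193, -3.290, 7.311)

(-2.193, -3.290, 7.311)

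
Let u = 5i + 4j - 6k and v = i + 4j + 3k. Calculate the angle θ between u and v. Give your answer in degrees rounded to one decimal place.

u · v = 5·1 + 4·4 + (-6)·3 = 5 + 16 - 18 = 3
|u|² = 25 + 16 + 36 = 77,  |u| = √77 ≈ 8.774964
|v|² = 1 + 16 + 9 = 26,  |v| = √26 ≈ 5.099020
cos θ = 3 / (8.774964 · 5.099020) ≈ 0.06705
θ = arccos(0.06705) ≈ 86.2°

86.2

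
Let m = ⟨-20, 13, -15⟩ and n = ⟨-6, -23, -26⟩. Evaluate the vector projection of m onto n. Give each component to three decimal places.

(-1.020, -3.911, -4.421)

m · n = (-20)·(-6) + 13·(-23) + (-15)·(-26) = 120 - 299 + 390 = 211
|n|² = 36 + 529 + 676 = 1241
proj_n m = (211/1241) · (-6, -23, -26) ≈ (-1.020, -3.911, -4.421)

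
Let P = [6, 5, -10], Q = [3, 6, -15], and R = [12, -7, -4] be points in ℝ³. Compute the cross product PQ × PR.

(-54, -12, 30)

PQ = (-3, 1, -5)
PR = (6, -12, 6)
i: 1·6 - (-5)·(-12) = 6 - 60 = -54
j: (-5)·6 - (-3)·6 = -30 - (-18) = -12
k: (-3)·(-12) - 1·6 = 36 - 6 = 30
PQ × PR = (-54, -12, 30)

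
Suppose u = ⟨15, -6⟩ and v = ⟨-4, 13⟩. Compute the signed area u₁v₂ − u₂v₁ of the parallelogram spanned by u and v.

171

15·13 - (-6)·(-4) = 195 - 24 = 171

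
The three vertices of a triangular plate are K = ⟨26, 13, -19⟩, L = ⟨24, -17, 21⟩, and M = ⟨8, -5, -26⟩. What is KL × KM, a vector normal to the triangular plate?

KL = (-2, -30, 40)
KM = (-18, -18, -7)
i: (-30)·(-7) - 40·(-18) = 210 - (-720) = 930
j: 40·(-18) - (-2)·(-7) = -720 - 14 = -734
k: (-2)·(-18) - (-30)·(-18) = 36 - 540 = -504
KL × KM = (930, -734, -504)

(930, -734, -504)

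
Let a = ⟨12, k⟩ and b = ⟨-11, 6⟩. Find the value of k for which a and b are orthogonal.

a · b = 12·(-11) + k·6 = -132 + 6k
Set equal to 0: 6k = 132, so k = 22.

22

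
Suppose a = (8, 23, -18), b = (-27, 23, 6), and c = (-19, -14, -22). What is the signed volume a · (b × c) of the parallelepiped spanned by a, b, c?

b × c:
i: 23·(-22) - 6·(-14) = -506 - (-84) = -422
j: 6·(-19) - (-27)·(-22) = -114 - 594 = -708
k: (-27)·(-14) - 23·(-19) = 378 - (-437) = 815
b × c = (-422, -708, 815)
a · (b × c) = 8·(-422) + 23·(-708) + (-18)·815 = -3376 - 16284 - 14670 = -34330

-34330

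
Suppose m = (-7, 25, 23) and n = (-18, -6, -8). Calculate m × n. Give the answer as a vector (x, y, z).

(-62, -470, 492)

i: 25·(-8) - 23·(-6) = -200 - (-138) = -62
j: 23·(-18) - (-7)·(-8) = -414 - 56 = -470
k: (-7)·(-6) - 25·(-18) = 42 - (-450) = 492
m × n = (-62, -470, 492)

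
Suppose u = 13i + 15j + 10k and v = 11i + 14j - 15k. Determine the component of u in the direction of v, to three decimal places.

8.720

u · v = 13·11 + 15·14 + 10·(-15) = 143 + 210 - 150 = 203
|v| = √(121 + 196 + 225) = √542 ≈ 23.2809
comp_v u = 203 / √542 ≈ 8.720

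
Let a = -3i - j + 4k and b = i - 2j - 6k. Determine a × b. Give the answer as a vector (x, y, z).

i: (-1)·(-6) - 4·(-2) = 6 - (-8) = 14
j: 4·1 - (-3)·(-6) = 4 - 18 = -14
k: (-3)·(-2) - (-1)·1 = 6 - (-1) = 7
a × b = (14, -14, 7)

(14, -14, 7)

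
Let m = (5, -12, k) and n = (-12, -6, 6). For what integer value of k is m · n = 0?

-2

m · n = 5·(-12) + (-12)·(-6) + k·6 = 12 + 6k
Set equal to 0: 6k = -12, so k = -2.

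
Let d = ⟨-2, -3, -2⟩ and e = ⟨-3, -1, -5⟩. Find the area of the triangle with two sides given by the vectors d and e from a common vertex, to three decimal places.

i: (-3)·(-5) - (-2)·(-1) = 15 - 2 = 13
j: (-2)·(-3) - (-2)·(-5) = 6 - 10 = -4
k: (-2)·(-1) - (-3)·(-3) = 2 - 9 = -7
d × e = (13, -4, -7)
|d × e| = √(13² + (-4)² + (-7)²) = √234 ≈ 15.2971
area = ½ · 15.2971 ≈ 7.649

7.649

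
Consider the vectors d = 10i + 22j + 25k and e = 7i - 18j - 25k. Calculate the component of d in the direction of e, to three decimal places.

d · e = 10·7 + 22·(-18) + 25·(-25) = 70 - 396 - 625 = -951
|e| = √(49 + 324 + 625) = √998 ≈ 31.5911
comp_e d = -951 / √998 ≈ -30.103

-30.103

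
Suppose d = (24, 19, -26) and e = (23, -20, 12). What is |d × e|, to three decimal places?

i: 19·12 - (-26)·(-20) = 228 - 520 = -292
j: (-26)·23 - 24·12 = -598 - 288 = -886
k: 24·(-20) - 19·23 = -480 - 437 = -917
d × e = (-292, -886, -917)
|d × e| = √((-292)² + (-886)² + (-917)²) = √1711149 ≈ 1308.1089

1308.109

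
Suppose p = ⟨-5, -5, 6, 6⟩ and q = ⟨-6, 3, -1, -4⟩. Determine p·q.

-15

p · q = (-5)·(-6) + (-5)·3 + 6·(-1) + 6·(-4) = 30 - 15 - 6 - 24 = -15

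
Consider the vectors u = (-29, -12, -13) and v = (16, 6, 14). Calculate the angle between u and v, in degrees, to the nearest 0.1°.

u · v = (-29)·16 + (-12)·6 + (-13)·14 = -464 - 72 - 182 = -718
|u|² = 841 + 144 + 169 = 1154,  |u| = √1154 ≈ 33.970576
|v|² = 256 + 36 + 196 = 488,  |v| = √488 ≈ 22.090722
cos θ = -718 / (33.970576 · 22.090722) ≈ -0.95678
θ = arccos(-0.95678) ≈ 163.1°

163.1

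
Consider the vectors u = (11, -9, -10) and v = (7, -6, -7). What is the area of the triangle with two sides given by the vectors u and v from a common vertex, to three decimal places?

i: (-9)·(-7) - (-10)·(-6) = 63 - 60 = 3
j: (-10)·7 - 11·(-7) = -70 - (-77) = 7
k: 11·(-6) - (-9)·7 = -66 - (-63) = -3
u × v = (3, 7, -3)
|u × v| = √(3² + 7² + (-3)²) = √67 ≈ 8.1854
area = ½ · 8.1854 ≈ 4.093

4.093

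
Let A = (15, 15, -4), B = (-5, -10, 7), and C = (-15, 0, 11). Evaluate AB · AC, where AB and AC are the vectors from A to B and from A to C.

1140

AB = B − A = (-20, -25, 11)
AC = C − A = (-30, -15, 15)
AB · AC = (-20)·(-30) + (-25)·(-15) + 11·15 = 600 + 375 + 165 = 1140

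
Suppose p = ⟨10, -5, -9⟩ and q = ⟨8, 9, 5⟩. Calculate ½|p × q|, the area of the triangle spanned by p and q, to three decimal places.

93.434

i: (-5)·5 - (-9)·9 = -25 - (-81) = 56
j: (-9)·8 - 10·5 = -72 - 50 = -122
k: 10·9 - (-5)·8 = 90 - (-40) = 130
p × q = (56, -122, 130)
|p × q| = √(56² + (-122)² + 130²) = √34920 ≈ 186.8689
area = ½ · 186.8689 ≈ 93.434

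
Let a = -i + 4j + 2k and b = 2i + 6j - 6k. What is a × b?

i: 4·(-6) - 2·6 = -24 - 12 = -36
j: 2·2 - (-1)·(-6) = 4 - 6 = -2
k: (-1)·6 - 4·2 = -6 - 8 = -14
a × b = (-36, -2, -14)

(-36, -2, -14)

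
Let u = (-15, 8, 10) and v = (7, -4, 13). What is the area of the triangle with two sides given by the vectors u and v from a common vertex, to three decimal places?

i: 8·13 - 10·(-4) = 104 - (-40) = 144
j: 10·7 - (-15)·13 = 70 - (-195) = 265
k: (-15)·(-4) - 8·7 = 60 - 56 = 4
u × v = (144, 265, 4)
|u × v| = √(144² + 265² + 4²) = √90977 ≈ 301.6239
area = ½ · 301.6239 ≈ 150.812

150.812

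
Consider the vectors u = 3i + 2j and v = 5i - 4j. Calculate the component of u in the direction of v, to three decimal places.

u · v = 3·5 + 2·(-4) = 15 - 8 = 7
|v| = √(25 + 16) = √41 ≈ 6.4031
comp_v u = 7 / √41 ≈ 1.093

1.093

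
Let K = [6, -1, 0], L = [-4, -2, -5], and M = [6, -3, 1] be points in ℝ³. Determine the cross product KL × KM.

KL = (-10, -1, -5)
KM = (0, -2, 1)
i: (-1)·1 - (-5)·(-2) = -1 - 10 = -11
j: (-5)·0 - (-10)·1 = 0 - (-10) = 10
k: (-10)·(-2) - (-1)·0 = 20 - 0 = 20
KL × KM = (-11, 10, 20)

(-11, 10, 20)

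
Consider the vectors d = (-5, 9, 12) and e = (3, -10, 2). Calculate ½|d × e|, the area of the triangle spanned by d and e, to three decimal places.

73.636

i: 9·2 - 12·(-10) = 18 - (-120) = 138
j: 12·3 - (-5)·2 = 36 - (-10) = 46
k: (-5)·(-10) - 9·3 = 50 - 27 = 23
d × e = (138, 46, 23)
|d × e| = √(138² + 46² + 23²) = √21689 ≈ 147.2719
area = ½ · 147.2719 ≈ 73.636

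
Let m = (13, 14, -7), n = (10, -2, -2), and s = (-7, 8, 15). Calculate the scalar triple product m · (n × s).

n × s:
i: (-2)·15 - (-2)·8 = -30 - (-16) = -14
j: (-2)·(-7) - 10·15 = 14 - 150 = -136
k: 10·8 - (-2)·(-7) = 80 - 14 = 66
n × s = (-14, -136, 66)
m · (n × s) = 13·(-14) + 14·(-136) + (-7)·66 = -182 - 1904 - 462 = -2548

-2548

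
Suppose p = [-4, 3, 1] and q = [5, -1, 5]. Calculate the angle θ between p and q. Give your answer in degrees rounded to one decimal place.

p · q = (-4)·5 + 3·(-1) + 1·5 = -20 - 3 + 5 = -18
|p|² = 16 + 9 + 1 = 26,  |p| = √26 ≈ 5.099020
|q|² = 25 + 1 + 25 = 51,  |q| = √51 ≈ 7.141428
cos θ = -18 / (5.099020 · 7.141428) ≈ -0.49431
θ = arccos(-0.49431) ≈ 119.6°

119.6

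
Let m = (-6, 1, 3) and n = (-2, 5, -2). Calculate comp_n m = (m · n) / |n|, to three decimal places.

m · n = (-6)·(-2) + 1·5 + 3·(-2) = 12 + 5 - 6 = 11
|n| = √(4 + 25 + 4) = √33 ≈ 5.7446
comp_n m = 11 / √33 ≈ 1.915

1.915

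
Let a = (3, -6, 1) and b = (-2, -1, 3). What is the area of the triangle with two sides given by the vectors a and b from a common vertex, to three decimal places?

i: (-6)·3 - 1·(-1) = -18 - (-1) = -17
j: 1·(-2) - 3·3 = -2 - 9 = -11
k: 3·(-1) - (-6)·(-2) = -3 - 12 = -15
a × b = (-17, -11, -15)
|a × b| = √((-17)² + (-11)² + (-15)²) = √635 ≈ 25.1992
area = ½ · 25.1992 ≈ 12.600

12.600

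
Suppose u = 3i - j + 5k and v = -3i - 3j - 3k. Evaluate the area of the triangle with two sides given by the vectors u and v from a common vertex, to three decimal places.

i: (-1)·(-3) - 5·(-3) = 3 - (-15) = 18
j: 5·(-3) - 3·(-3) = -15 - (-9) = -6
k: 3·(-3) - (-1)·(-3) = -9 - 3 = -12
u × v = (18, -6, -12)
|u × v| = √(18² + (-6)² + (-12)²) = √504 ≈ 22.4499
area = ½ · 22.4499 ≈ 11.225

11.225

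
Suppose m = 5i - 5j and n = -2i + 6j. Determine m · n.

-40

m · n = 5·(-2) + (-5)·6 = -10 - 30 = -40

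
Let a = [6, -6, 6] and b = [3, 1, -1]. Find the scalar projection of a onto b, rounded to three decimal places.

1.809

a · b = 6·3 + (-6)·1 + 6·(-1) = 18 - 6 - 6 = 6
|b| = √(9 + 1 + 1) = √11 ≈ 3.3166
comp_b a = 6 / √11 ≈ 1.809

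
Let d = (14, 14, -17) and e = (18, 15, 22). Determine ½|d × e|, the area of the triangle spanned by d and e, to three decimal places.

417.052

i: 14·22 - (-17)·15 = 308 - (-255) = 563
j: (-17)·18 - 14·22 = -306 - 308 = -614
k: 14·15 - 14·18 = 210 - 252 = -42
d × e = (563, -614, -42)
|d × e| = √(563² + (-614)² + (-42)²) = √695729 ≈ 834.1037
area = ½ · 834.1037 ≈ 417.052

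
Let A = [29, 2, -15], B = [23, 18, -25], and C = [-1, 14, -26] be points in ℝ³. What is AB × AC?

(-56, 234, 408)

AB = (-6, 16, -10)
AC = (-30, 12, -11)
i: 16·(-11) - (-10)·12 = -176 - (-120) = -56
j: (-10)·(-30) - (-6)·(-11) = 300 - 66 = 234
k: (-6)·12 - 16·(-30) = -72 - (-480) = 408
AB × AC = (-56, 234, 408)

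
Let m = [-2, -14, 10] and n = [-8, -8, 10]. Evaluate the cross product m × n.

i: (-14)·10 - 10·(-8) = -140 - (-80) = -60
j: 10·(-8) - (-2)·10 = -80 - (-20) = -60
k: (-2)·(-8) - (-14)·(-8) = 16 - 112 = -96
m × n = (-60, -60, -96)

(-60, -60, -96)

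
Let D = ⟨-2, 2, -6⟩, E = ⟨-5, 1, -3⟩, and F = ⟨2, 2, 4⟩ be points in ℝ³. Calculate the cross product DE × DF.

DE = (-3, -1, 3)
DF = (4, 0, 10)
i: (-1)·10 - 3·0 = -10 - 0 = -10
j: 3·4 - (-3)·10 = 12 - (-30) = 42
k: (-3)·0 - (-1)·4 = 0 - (-4) = 4
DE × DF = (-10, 42, 4)

(-10, 42, 4)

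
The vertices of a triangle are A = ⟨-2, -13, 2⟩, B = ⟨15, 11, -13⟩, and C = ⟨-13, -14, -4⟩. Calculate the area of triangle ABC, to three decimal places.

AB = (17, 24, -15),  AC = (-11, -1, -6)
i: 24·(-6) - (-15)·(-1) = -144 - 15 = -159
j: (-15)·(-11) - 17·(-6) = 165 - (-102) = 267
k: 17·(-1) - 24·(-11) = -17 - (-264) = 247
AB × AC = (-159, 267, 247)
|AB × AC| = √157579 ≈ 396.9622
area = ½ · 396.9622 ≈ 198.481

198.481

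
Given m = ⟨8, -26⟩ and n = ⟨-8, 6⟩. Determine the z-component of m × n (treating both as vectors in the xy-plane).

-160

8·6 - (-26)·(-8) = 48 - 208 = -160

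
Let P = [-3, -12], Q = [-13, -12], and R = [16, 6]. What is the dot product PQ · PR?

-190

PQ = Q − P = (-10, 0)
PR = R − P = (19, 18)
PQ · PR = (-10)·19 + 0·18 = -190 + 0 = -190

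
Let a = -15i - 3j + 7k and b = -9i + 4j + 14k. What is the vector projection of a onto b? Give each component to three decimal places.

a · b = (-15)·(-9) + (-3)·4 + 7·14 = 135 - 12 + 98 = 221
|b|² = 81 + 16 + 196 = 293
proj_b a = (221/293) · (-9, 4, 14) ≈ (-6.788, 3.017, 10.560)

(-6.788, 3.017, 10.560)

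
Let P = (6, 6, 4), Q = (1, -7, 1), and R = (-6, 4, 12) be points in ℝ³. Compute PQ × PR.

PQ = (-5, -13, -3)
PR = (-12, -2, 8)
i: (-13)·8 - (-3)·(-2) = -104 - 6 = -110
j: (-3)·(-12) - (-5)·8 = 36 - (-40) = 76
k: (-5)·(-2) - (-13)·(-12) = 10 - 156 = -146
PQ × PR = (-110, 76, -146)

(-110, 76, -146)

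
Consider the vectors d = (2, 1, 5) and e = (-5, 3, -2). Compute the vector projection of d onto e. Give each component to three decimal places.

(2.237, -1.342, 0.895)

d · e = 2·(-5) + 1·3 + 5·(-2) = -10 + 3 - 10 = -17
|e|² = 25 + 9 + 4 = 38
proj_e d = (-17/38) · (-5, 3, -2) ≈ (2.237, -1.342, 0.895)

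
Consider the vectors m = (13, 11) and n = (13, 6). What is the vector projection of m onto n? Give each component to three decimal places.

(14.902, 6.878)

m · n = 13·13 + 11·6 = 169 + 66 = 235
|n|² = 169 + 36 = 205
proj_n m = (235/205) · (13, 6) ≈ (14.902, 6.878)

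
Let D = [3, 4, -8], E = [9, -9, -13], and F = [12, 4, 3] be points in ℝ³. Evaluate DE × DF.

DE = (6, -13, -5)
DF = (9, 0, 11)
i: (-13)·11 - (-5)·0 = -143 - 0 = -143
j: (-5)·9 - 6·11 = -45 - 66 = -111
k: 6·0 - (-13)·9 = 0 - (-117) = 117
DE × DF = (-143, -111, 117)

(-143, -111, 117)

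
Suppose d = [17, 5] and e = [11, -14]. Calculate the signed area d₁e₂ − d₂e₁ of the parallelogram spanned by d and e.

17·(-14) - 5·11 = -238 - 55 = -293

-293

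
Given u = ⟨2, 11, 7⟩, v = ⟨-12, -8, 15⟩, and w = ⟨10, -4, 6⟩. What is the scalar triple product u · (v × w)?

v × w:
i: (-8)·6 - 15·(-4) = -48 - (-60) = 12
j: 15·10 - (-12)·6 = 150 - (-72) = 222
k: (-12)·(-4) - (-8)·10 = 48 - (-80) = 128
v × w = (12, 222, 128)
u · (v × w) = 2·12 + 11·222 + 7·128 = 24 + 2442 + 896 = 3362

3362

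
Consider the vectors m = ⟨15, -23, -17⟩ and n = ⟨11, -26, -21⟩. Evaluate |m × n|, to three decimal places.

191.922

i: (-23)·(-21) - (-17)·(-26) = 483 - 442 = 41
j: (-17)·11 - 15·(-21) = -187 - (-315) = 128
k: 15·(-26) - (-23)·11 = -390 - (-253) = -137
m × n = (41, 128, -137)
|m × n| = √(41² + 128² + (-137)²) = √36834 ≈ 191.9219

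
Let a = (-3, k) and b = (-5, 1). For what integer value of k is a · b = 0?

a · b = (-3)·(-5) + k·1 = 15 + 1k
Set equal to 0: 1k = -15, so k = -15.

-15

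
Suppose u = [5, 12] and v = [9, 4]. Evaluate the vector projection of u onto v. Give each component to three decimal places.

(8.629, 3.835)

u · v = 5·9 + 12·4 = 45 + 48 = 93
|v|² = 81 + 16 = 97
proj_v u = (93/97) · (9, 4) ≈ (8.629, 3.835)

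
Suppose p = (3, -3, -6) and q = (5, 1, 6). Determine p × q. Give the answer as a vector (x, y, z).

(-12, -48, 18)

i: (-3)·6 - (-6)·1 = -18 - (-6) = -12
j: (-6)·5 - 3·6 = -30 - 18 = -48
k: 3·1 - (-3)·5 = 3 - (-15) = 18
p × q = (-12, -48, 18)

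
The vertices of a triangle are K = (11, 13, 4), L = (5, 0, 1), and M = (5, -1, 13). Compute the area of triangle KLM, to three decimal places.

KL = (-6, -13, -3),  KM = (-6, -14, 9)
i: (-13)·9 - (-3)·(-14) = -117 - 42 = -159
j: (-3)·(-6) - (-6)·9 = 18 - (-54) = 72
k: (-6)·(-14) - (-13)·(-6) = 84 - 78 = 6
KL × KM = (-159, 72, 6)
|KL × KM| = √30501 ≈ 174.6454
area = ½ · 174.6454 ≈ 87.323

87.323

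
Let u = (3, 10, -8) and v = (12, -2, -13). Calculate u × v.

i: 10·(-13) - (-8)·(-2) = -130 - 16 = -146
j: (-8)·12 - 3·(-13) = -96 - (-39) = -57
k: 3·(-2) - 10·12 = -6 - 120 = -126
u × v = (-146, -57, -126)

(-146, -57, -126)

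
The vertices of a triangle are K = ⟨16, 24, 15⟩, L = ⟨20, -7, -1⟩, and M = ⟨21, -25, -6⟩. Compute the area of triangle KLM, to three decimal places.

KL = (4, -31, -16),  KM = (5, -49, -21)
i: (-31)·(-21) - (-16)·(-49) = 651 - 784 = -133
j: (-16)·5 - 4·(-21) = -80 - (-84) = 4
k: 4·(-49) - (-31)·5 = -196 - (-155) = -41
KL × KM = (-133, 4, -41)
|KL × KM| = √19386 ≈ 139.2336
area = ½ · 139.2336 ≈ 69.617

69.617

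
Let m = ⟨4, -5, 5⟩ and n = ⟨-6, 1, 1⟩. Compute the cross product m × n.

(-10, -34, -26)

i: (-5)·1 - 5·1 = -5 - 5 = -10
j: 5·(-6) - 4·1 = -30 - 4 = -34
k: 4·1 - (-5)·(-6) = 4 - 30 = -26
m × n = (-10, -34, -26)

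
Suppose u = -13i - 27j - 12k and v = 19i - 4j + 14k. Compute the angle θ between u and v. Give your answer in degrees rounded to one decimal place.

113.4

u · v = (-13)·19 + (-27)·(-4) + (-12)·14 = -247 + 108 - 168 = -307
|u|² = 169 + 729 + 144 = 1042,  |u| = √1042 ≈ 32.280025
|v|² = 361 + 16 + 196 = 573,  |v| = √573 ≈ 23.937418
cos θ = -307 / (32.280025 · 23.937418) ≈ -0.39731
θ = arccos(-0.39731) ≈ 113.4°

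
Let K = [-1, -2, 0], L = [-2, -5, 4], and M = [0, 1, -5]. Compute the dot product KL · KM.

KL = L − K = (-1, -3, 4)
KM = M − K = (1, 3, -5)
KL · KM = (-1)·1 + (-3)·3 + 4·(-5) = -1 - 9 - 20 = -30

-30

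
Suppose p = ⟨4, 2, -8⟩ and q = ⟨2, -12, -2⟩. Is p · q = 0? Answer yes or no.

yes

p · q = 4·2 + 2·(-12) + (-8)·(-2) = 8 - 24 + 16 = 0
Zero, so the vectors are orthogonal.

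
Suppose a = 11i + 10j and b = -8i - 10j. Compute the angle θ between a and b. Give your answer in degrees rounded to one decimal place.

a · b = 11·(-8) + 10·(-10) = -88 - 100 = -188
|a|² = 121 + 100 = 221,  |a| = √221 ≈ 14.866069
|b|² = 64 + 100 = 164,  |b| = √164 ≈ 12.806248
cos θ = -188 / (14.866069 · 12.806248) ≈ -0.98751
θ = arccos(-0.98751) ≈ 170.9°

170.9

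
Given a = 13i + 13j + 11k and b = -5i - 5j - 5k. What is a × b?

(-10, 10, 0)

i: 13·(-5) - 11·(-5) = -65 - (-55) = -10
j: 11·(-5) - 13·(-5) = -55 - (-65) = 10
k: 13·(-5) - 13·(-5) = -65 - (-65) = 0
a × b = (-10, 10, 0)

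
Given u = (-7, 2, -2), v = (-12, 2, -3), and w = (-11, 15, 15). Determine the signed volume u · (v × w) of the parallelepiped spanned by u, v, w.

217

v × w:
i: 2·15 - (-3)·15 = 30 - (-45) = 75
j: (-3)·(-11) - (-12)·15 = 33 - (-180) = 213
k: (-12)·15 - 2·(-11) = -180 - (-22) = -158
v × w = (75, 213, -158)
u · (v × w) = (-7)·75 + 2·213 + (-2)·(-158) = -525 + 426 + 316 = 217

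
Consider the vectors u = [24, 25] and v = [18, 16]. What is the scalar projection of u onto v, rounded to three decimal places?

u · v = 24·18 + 25·16 = 432 + 400 = 832
|v| = √(324 + 256) = √580 ≈ 24.0832
comp_v u = 832 / √580 ≈ 34.547

34.547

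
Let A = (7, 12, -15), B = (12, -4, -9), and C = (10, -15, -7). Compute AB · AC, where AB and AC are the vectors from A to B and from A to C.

495

AB = B − A = (5, -16, 6)
AC = C − A = (3, -27, 8)
AB · AC = 5·3 + (-16)·(-27) + 6·8 = 15 + 432 + 48 = 495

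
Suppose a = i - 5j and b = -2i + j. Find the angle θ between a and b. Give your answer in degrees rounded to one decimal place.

127.9

a · b = 1·(-2) + (-5)·1 = -2 - 5 = -7
|a|² = 1 + 25 = 26,  |a| = √26 ≈ 5.099020
|b|² = 4 + 1 = 5,  |b| = √5 ≈ 2.236068
cos θ = -7 / (5.099020 · 2.236068) ≈ -0.61394
θ = arccos(-0.61394) ≈ 127.9°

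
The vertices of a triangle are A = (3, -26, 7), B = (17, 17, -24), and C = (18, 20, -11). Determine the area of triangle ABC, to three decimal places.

AB = (14, 43, -31),  AC = (15, 46, -18)
i: 43·(-18) - (-31)·46 = -774 - (-1426) = 652
j: (-31)·15 - 14·(-18) = -465 - (-252) = -213
k: 14·46 - 43·15 = 644 - 645 = -1
AB × AC = (652, -213, -1)
|AB × AC| = √470474 ≈ 685.9111
area = ½ · 685.9111 ≈ 342.956

342.956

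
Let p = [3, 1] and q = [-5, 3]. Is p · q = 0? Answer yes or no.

no

p · q = 3·(-5) + 1·3 = -15 + 3 = -12
Nonzero, so the vectors are not orthogonal.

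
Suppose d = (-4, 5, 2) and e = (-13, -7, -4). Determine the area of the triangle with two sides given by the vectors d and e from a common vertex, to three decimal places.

51.110

i: 5·(-4) - 2·(-7) = -20 - (-14) = -6
j: 2·(-13) - (-4)·(-4) = -26 - 16 = -42
k: (-4)·(-7) - 5·(-13) = 28 - (-65) = 93
d × e = (-6, -42, 93)
|d × e| = √((-6)² + (-42)² + 93²) = √10449 ≈ 102.2204
area = ½ · 102.2204 ≈ 51.110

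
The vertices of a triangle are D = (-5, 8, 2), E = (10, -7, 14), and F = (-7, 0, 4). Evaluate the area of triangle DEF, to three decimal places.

DE = (15, -15, 12),  DF = (-2, -8, 2)
i: (-15)·2 - 12·(-8) = -30 - (-96) = 66
j: 12·(-2) - 15·2 = -24 - 30 = -54
k: 15·(-8) - (-15)·(-2) = -120 - 30 = -150
DE × DF = (66, -54, -150)
|DE × DF| = √29772 ≈ 172.5456
area = ½ · 172.5456 ≈ 86.273

86.273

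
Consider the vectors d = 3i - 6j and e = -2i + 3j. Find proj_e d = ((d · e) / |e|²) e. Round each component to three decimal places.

d · e = 3·(-2) + (-6)·3 = -6 - 18 = -24
|e|² = 4 + 9 = 13
proj_e d = (-24/13) · (-2, 3) ≈ (3.692, -5.538)

(3.692, -5.538)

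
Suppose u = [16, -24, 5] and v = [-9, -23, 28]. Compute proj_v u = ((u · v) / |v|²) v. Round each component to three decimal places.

(-3.538, -9.042, 11.007)

u · v = 16·(-9) + (-24)·(-23) + 5·28 = -144 + 552 + 140 = 548
|v|² = 81 + 529 + 784 = 1394
proj_v u = (548/1394) · (-9, -23, 28) ≈ (-3.538, -9.042, 11.007)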